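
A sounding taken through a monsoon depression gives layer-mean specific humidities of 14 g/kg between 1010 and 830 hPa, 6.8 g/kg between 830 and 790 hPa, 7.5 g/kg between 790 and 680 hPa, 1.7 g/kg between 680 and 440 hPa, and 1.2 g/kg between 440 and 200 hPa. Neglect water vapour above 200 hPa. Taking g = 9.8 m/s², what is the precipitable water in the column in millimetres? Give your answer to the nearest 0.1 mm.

PW ≈ 44.0 mm

Precipitable water is the column-integrated vapour mass per unit area: PW = (1/g) Σ q̄ Δp, with q in kg/kg and Δp in Pa (1 kg/m² of water = 1 mm).
Layer 1010–830 hPa: Δp = 180 hPa = 18000 Pa, q̄ = 0.014 kg/kg → 0.014 × 18000 / 9.8 = 25.71 mm
Layer 830–790 hPa: Δp = 40 hPa = 4000 Pa, q̄ = 0.0068 kg/kg → 0.0068 × 4000 / 9.8 = 2.78 mm
Layer 790–680 hPa: Δp = 110 hPa = 11000 Pa, q̄ = 0.0075 kg/kg → 0.0075 × 11000 / 9.8 = 8.42 mm
Layer 680–440 hPa: Δp = 240 hPa = 24000 Pa, q̄ = 0.0017 kg/kg → 0.0017 × 24000 / 9.8 = 4.16 mm
Layer 440–200 hPa: Δp = 240 hPa = 24000 Pa, q̄ = 0.0012 kg/kg → 0.0012 × 24000 / 9.8 = 2.94 mm
PW = 25.71 + 2.78 + 8.42 + 4.16 + 2.94 = 44.01 ≈ 44.0 mm.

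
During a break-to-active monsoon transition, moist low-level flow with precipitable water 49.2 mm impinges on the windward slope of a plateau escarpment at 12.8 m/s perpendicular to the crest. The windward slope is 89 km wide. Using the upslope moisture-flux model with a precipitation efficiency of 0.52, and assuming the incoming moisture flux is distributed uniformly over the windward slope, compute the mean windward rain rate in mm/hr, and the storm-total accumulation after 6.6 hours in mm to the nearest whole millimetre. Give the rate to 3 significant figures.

R ≈ 13.2 mm/hr; total ≈ 87 mm

Incoming column moisture flux per unit ridge length: F = V × PW = 12.8 × 49.2 = 629.76 mm·m/s.
Spread over the 89 km slope with efficiency ε = 0.52: R = ε·F/W = 0.52 × 629.76 / 89000 m = 3.679e-03 mm/s.
R = 3.679e-03 × 3600 = 13.2 mm/hr.
Over 6.6 h: total = 13.2 × 6.6 = 87.12 ≈ 87 mm.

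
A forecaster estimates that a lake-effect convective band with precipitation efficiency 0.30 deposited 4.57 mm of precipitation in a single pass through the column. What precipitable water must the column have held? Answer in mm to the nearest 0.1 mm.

PW = precipitation / ε = 4.57 / 0.30 = 15.2 mm.

PW ≈ 15.2 mm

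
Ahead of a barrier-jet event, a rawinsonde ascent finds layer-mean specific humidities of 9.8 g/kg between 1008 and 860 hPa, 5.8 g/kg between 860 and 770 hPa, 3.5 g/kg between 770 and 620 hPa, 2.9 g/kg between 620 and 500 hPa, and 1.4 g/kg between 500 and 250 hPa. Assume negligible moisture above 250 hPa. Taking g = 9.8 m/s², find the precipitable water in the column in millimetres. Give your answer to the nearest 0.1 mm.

PW ≈ 32.6 mm

Precipitable water is the column-integrated vapour mass per unit area: PW = (1/g) Σ q̄ Δp, with q in kg/kg and Δp in Pa (1 kg/m² of water = 1 mm).
Layer 1008–860 hPa: Δp = 148 hPa = 14800 Pa, q̄ = 0.0098 kg/kg → 0.0098 × 14800 / 9.8 = 14.80 mm
Layer 860–770 hPa: Δp = 90 hPa = 9000 Pa, q̄ = 0.0058 kg/kg → 0.0058 × 9000 / 9.8 = 5.33 mm
Layer 770–620 hPa: Δp = 150 hPa = 15000 Pa, q̄ = 0.0035 kg/kg → 0.0035 × 15000 / 9.8 = 5.36 mm
Layer 620–500 hPa: Δp = 120 hPa = 12000 Pa, q̄ = 0.0029 kg/kg → 0.0029 × 12000 / 9.8 = 3.55 mm
Layer 500–250 hPa: Δp = 250 hPa = 25000 Pa, q̄ = 0.0014 kg/kg → 0.0014 × 25000 / 9.8 = 3.57 mm
PW = 14.80 + 5.33 + 5.36 + 3.55 + 3.57 = 32.61 ≈ 32.6 mm.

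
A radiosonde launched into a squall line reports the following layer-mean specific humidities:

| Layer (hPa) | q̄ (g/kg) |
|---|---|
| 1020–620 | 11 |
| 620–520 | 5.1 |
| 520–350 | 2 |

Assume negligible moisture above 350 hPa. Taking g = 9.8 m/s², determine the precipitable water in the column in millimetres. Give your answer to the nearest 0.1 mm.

PW ≈ 53.6 mm

Precipitable water is the column-integrated vapour mass per unit area: PW = (1/g) Σ q̄ Δp, with q in kg/kg and Δp in Pa (1 kg/m² of water = 1 mm).
Layer 1020–620 hPa: Δp = 400 hPa = 40000 Pa, q̄ = 0.011 kg/kg → 0.011 × 40000 / 9.8 = 44.90 mm
Layer 620–520 hPa: Δp = 100 hPa = 10000 Pa, q̄ = 0.0051 kg/kg → 0.0051 × 10000 / 9.8 = 5.20 mm
Layer 520–350 hPa: Δp = 170 hPa = 17000 Pa, q̄ = 0.002 kg/kg → 0.002 × 17000 / 9.8 = 3.47 mm
PW = 44.90 + 5.20 + 3.47 = 53.57 ≈ 53.6 mm.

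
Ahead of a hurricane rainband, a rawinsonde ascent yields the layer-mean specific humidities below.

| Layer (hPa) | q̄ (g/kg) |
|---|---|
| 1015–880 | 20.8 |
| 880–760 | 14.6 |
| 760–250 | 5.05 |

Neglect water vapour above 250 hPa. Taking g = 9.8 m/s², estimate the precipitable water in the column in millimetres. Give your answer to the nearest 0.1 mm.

PW ≈ 72.8 mm

Precipitable water is the column-integrated vapour mass per unit area: PW = (1/g) Σ q̄ Δp, with q in kg/kg and Δp in Pa (1 kg/m² of water = 1 mm).
Layer 1015–880 hPa: Δp = 135 hPa = 13500 Pa, q̄ = 0.0208 kg/kg → 0.0208 × 13500 / 9.8 = 28.65 mm
Layer 880–760 hPa: Δp = 120 hPa = 12000 Pa, q̄ = 0.0146 kg/kg → 0.0146 × 12000 / 9.8 = 17.88 mm
Layer 760–250 hPa: Δp = 510 hPa = 51000 Pa, q̄ = 0.00505 kg/kg → 0.00505 × 51000 / 9.8 = 26.28 mm
PW = 28.65 + 17.88 + 26.28 = 72.81 ≈ 72.8 mm.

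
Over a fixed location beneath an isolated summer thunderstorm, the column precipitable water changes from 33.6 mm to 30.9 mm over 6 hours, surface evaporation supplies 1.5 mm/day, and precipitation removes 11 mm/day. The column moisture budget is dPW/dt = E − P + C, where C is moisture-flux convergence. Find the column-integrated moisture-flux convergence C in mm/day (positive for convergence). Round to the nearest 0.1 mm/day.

dPW/dt = (30.9 − 33.6) mm / (6/24 day) = -10.800 mm/day.
C = dPW/dt − E + P = (-10.800) − 1.5 + 11 = -1.3 mm/day.

C ≈ -1.3 mm/day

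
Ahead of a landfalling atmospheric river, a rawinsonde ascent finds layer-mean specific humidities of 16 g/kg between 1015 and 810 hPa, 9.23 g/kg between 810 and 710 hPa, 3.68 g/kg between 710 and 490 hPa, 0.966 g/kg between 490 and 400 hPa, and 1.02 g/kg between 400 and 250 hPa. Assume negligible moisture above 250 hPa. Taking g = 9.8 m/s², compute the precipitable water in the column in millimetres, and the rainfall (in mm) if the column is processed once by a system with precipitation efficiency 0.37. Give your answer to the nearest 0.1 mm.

Precipitable water is the column-integrated vapour mass per unit area: PW = (1/g) Σ q̄ Δp, with q in kg/kg and Δp in Pa (1 kg/m² of water = 1 mm).
Layer 1015–810 hPa: Δp = 205 hPa = 20500 Pa, q̄ = 0.016 kg/kg → 0.016 × 20500 / 9.8 = 33.47 mm
Layer 810–710 hPa: Δp = 100 hPa = 10000 Pa, q̄ = 0.00923 kg/kg → 0.00923 × 10000 / 9.8 = 9.42 mm
Layer 710–490 hPa: Δp = 220 hPa = 22000 Pa, q̄ = 0.00368 kg/kg → 0.00368 × 22000 / 9.8 = 8.26 mm
Layer 490–400 hPa: Δp = 90 hPa = 9000 Pa, q̄ = 0.000966 kg/kg → 0.000966 × 9000 / 9.8 = 0.89 mm
Layer 400–250 hPa: Δp = 150 hPa = 15000 Pa, q̄ = 0.00102 kg/kg → 0.00102 × 15000 / 9.8 = 1.56 mm
PW = 33.47 + 9.42 + 8.26 + 0.89 + 1.56 = 53.60 ≈ 53.6 mm.
Rainfall = ε × PW = 0.37 × 53.6 = 19.8 mm.

PW ≈ 53.6 mm; rainfall ≈ 19.8 mm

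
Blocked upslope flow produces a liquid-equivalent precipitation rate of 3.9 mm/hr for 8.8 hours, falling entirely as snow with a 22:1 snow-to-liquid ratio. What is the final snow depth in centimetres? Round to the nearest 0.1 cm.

Liquid-equivalent depth = 3.9 × 8.8 = 34.32 mm.
Snow depth = 34.32 mm × 22 = 755.04 mm = 75.5 cm.

snow depth ≈ 75.5 cm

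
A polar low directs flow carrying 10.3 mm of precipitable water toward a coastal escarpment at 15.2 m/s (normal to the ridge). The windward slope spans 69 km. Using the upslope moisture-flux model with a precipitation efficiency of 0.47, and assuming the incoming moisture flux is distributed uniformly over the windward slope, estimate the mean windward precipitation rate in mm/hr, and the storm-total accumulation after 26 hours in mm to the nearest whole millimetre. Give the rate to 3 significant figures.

Incoming column moisture flux per unit ridge length: F = V × PW = 15.2 × 10.3 = 156.56 mm·m/s.
Spread over the 69 km slope with efficiency ε = 0.47: R = ε·F/W = 0.47 × 156.56 / 69000 m = 1.066e-03 mm/s.
R = 1.066e-03 × 3600 = 3.84 mm/hr.
Over 26 h: total = 3.84 × 26 = 99.84 ≈ 100 mm.

R ≈ 3.84 mm/hr; total ≈ 100 mm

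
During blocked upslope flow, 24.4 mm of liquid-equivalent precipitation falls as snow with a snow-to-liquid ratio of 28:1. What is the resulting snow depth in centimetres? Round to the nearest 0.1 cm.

snow depth ≈ 68.3 cm

Snow depth = liquid × ratio = 24.4 mm × 28 = 683.2 mm = 68.3 cm.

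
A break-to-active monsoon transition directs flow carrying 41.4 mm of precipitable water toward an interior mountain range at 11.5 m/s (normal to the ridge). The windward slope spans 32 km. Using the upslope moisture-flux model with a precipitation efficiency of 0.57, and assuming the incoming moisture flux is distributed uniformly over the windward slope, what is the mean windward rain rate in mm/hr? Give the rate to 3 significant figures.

Incoming column moisture flux per unit ridge length: F = V × PW = 11.5 × 41.4 = 476.1 mm·m/s.
Spread over the 32 km slope with efficiency ε = 0.57: R = ε·F/W = 0.57 × 476.1 / 32000 m = 8.481e-03 mm/s.
R = 8.481e-03 × 3600 = 30.5 mm/hr.

R ≈ 30.5 mm/hr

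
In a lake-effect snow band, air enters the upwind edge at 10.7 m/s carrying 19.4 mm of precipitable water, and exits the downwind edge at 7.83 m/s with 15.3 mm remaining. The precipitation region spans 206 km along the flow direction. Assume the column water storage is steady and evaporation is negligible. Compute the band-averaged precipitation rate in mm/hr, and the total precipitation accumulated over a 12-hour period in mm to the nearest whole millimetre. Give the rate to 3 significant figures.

Column moisture flux per unit crosswind length is F = V × PW.
Inflow: F_in = 10.7 × 19.4 = 207.58 mm·m/s
Outflow: F_out = 7.83 × 15.3 = 119.799 mm·m/s
Steady-state rate R = (F_in − F_out)/L = (207.58 − 119.799) / 206000 m = 4.261e-04 mm/s.
R = 4.261e-04 × 3600 = 1.53 mm/hr.
Over 12 h: total = 1.53 × 12 = 18.36 ≈ 18 mm.

R ≈ 1.53 mm/hr; total ≈ 18 mm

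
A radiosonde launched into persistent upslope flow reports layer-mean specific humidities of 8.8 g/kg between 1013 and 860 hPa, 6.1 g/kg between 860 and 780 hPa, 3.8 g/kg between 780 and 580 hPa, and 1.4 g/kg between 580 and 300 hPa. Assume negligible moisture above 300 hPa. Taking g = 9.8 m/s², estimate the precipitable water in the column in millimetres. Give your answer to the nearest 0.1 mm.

PW ≈ 30.5 mm

Precipitable water is the column-integrated vapour mass per unit area: PW = (1/g) Σ q̄ Δp, with q in kg/kg and Δp in Pa (1 kg/m² of water = 1 mm).
Layer 1013–860 hPa: Δp = 153 hPa = 15300 Pa, q̄ = 0.0088 kg/kg → 0.0088 × 15300 / 9.8 = 13.74 mm
Layer 860–780 hPa: Δp = 80 hPa = 8000 Pa, q̄ = 0.0061 kg/kg → 0.0061 × 8000 / 9.8 = 4.98 mm
Layer 780–580 hPa: Δp = 200 hPa = 20000 Pa, q̄ = 0.0038 kg/kg → 0.0038 × 20000 / 9.8 = 7.76 mm
Layer 580–300 hPa: Δp = 280 hPa = 28000 Pa, q̄ = 0.0014 kg/kg → 0.0014 × 28000 / 9.8 = 4.00 mm
PW = 13.74 + 4.98 + 7.76 + 4.00 = 30.48 ≈ 30.5 mm.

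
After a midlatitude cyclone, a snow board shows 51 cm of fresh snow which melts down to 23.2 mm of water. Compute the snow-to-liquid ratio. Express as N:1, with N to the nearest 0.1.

ratio ≈ 22.0

Ratio = snow depth / SWE = 510 mm / 23.2 mm = 22.0, i.e. 22.0:1.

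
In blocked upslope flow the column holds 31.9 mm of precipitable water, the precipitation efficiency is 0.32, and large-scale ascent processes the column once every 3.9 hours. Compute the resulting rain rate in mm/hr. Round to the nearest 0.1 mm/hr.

Each overturning extracts ε × PW = 0.32 × 31.9 = 10.208 mm.
Rate = ε·PW / τ = 10.208 / 3.9 h = 2.6 mm/hr.

R ≈ 2.6 mm/hr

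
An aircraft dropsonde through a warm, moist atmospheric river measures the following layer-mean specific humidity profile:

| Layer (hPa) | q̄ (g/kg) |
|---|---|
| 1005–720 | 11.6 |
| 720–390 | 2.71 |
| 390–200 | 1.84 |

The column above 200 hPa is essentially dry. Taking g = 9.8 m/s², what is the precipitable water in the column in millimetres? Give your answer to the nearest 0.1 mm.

PW ≈ 46.4 mm

Precipitable water is the column-integrated vapour mass per unit area: PW = (1/g) Σ q̄ Δp, with q in kg/kg and Δp in Pa (1 kg/m² of water = 1 mm).
Layer 1005–720 hPa: Δp = 285 hPa = 28500 Pa, q̄ = 0.0116 kg/kg → 0.0116 × 28500 / 9.8 = 33.73 mm
Layer 720–390 hPa: Δp = 330 hPa = 33000 Pa, q̄ = 0.00271 kg/kg → 0.00271 × 33000 / 9.8 = 9.13 mm
Layer 390–200 hPa: Δp = 190 hPa = 19000 Pa, q̄ = 0.00184 kg/kg → 0.00184 × 19000 / 9.8 = 3.57 mm
PW = 33.73 + 9.13 + 3.57 = 46.43 ≈ 46.4 mm.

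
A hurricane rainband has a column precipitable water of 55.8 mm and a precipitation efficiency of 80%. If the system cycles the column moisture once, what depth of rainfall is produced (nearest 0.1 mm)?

Rainfall = ε × PW = 0.80 × 55.8 = 44.6 mm.

rainfall ≈ 44.6 mm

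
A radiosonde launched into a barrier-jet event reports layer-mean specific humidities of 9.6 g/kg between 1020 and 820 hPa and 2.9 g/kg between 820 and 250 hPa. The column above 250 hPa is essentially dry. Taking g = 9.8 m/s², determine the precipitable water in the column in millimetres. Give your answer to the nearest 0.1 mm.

Precipitable water is the column-integrated vapour mass per unit area: PW = (1/g) Σ q̄ Δp, with q in kg/kg and Δp in Pa (1 kg/m² of water = 1 mm).
Layer 1020–820 hPa: Δp = 200 hPa = 20000 Pa, q̄ = 0.0096 kg/kg → 0.0096 × 20000 / 9.8 = 19.59 mm
Layer 820–250 hPa: Δp = 570 hPa = 57000 Pa, q̄ = 0.0029 kg/kg → 0.0029 × 57000 / 9.8 = 16.87 mm
PW = 19.59 + 16.87 = 36.46 ≈ 36.5 mm.

PW ≈ 36.5 mm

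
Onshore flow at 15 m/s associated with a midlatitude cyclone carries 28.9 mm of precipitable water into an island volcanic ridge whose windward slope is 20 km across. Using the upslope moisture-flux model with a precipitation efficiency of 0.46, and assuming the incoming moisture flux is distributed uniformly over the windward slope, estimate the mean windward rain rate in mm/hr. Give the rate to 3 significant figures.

Incoming column moisture flux per unit ridge length: F = V × PW = 15 × 28.9 = 433.5 mm·m/s.
Spread over the 20 km slope with efficiency ε = 0.46: R = ε·F/W = 0.46 × 433.5 / 20000 m = 9.971e-03 mm/s.
R = 9.971e-03 × 3600 = 35.9 mm/hr.

R ≈ 35.9 mm/hr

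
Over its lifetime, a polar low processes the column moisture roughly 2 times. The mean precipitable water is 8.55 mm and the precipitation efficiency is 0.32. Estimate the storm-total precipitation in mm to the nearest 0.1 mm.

precipitation ≈ 5.5 mm

Each cycle deposits ε × PW = 0.32 × 8.55 = 2.736 mm.
Over 2 cycles: 2 × 2.736 = 5.5 mm.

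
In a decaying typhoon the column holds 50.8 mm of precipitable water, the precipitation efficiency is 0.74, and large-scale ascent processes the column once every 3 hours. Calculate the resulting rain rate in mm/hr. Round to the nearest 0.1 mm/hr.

Each overturning extracts ε × PW = 0.74 × 50.8 = 37.592 mm.
Rate = ε·PW / τ = 37.592 / 3 h = 12.5 mm/hr.

R ≈ 12.5 mm/hr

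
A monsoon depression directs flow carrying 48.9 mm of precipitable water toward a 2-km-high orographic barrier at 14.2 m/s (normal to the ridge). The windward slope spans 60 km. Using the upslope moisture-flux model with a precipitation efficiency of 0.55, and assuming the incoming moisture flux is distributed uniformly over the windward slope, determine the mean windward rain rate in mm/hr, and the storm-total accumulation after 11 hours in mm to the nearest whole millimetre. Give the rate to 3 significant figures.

R ≈ 22.9 mm/hr; total ≈ 252 mm

Incoming column moisture flux per unit ridge length: F = V × PW = 14.2 × 48.9 = 694.38 mm·m/s.
Spread over the 60 km slope with efficiency ε = 0.55: R = ε·F/W = 0.55 × 694.38 / 60000 m = 6.365e-03 mm/s.
R = 6.365e-03 × 3600 = 22.9 mm/hr.
Over 11 h: total = 22.9 × 11 = 251.9 ≈ 252 mm.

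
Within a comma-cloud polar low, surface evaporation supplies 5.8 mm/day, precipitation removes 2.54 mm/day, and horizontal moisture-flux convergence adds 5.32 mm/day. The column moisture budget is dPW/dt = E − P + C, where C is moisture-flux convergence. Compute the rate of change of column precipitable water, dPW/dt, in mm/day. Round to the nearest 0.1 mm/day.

dPW/dt = E − P + C = 5.8 − 2.54 + (5.32) = 8.6 mm/day.

dPW/dt ≈ 8.6 mm/day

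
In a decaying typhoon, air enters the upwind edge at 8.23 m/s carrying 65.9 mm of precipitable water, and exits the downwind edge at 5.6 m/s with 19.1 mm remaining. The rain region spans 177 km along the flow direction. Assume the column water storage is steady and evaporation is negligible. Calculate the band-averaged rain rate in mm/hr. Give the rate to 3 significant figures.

Column moisture flux per unit crosswind length is F = V × PW.
Inflow: F_in = 8.23 × 65.9 = 542.357 mm·m/s
Outflow: F_out = 5.6 × 19.1 = 106.96 mm·m/s
Steady-state rate R = (F_in − F_out)/L = (542.357 − 106.96) / 177000 m = 2.460e-03 mm/s.
R = 2.460e-03 × 3600 = 8.86 mm/hr.

R ≈ 8.86 mm/hr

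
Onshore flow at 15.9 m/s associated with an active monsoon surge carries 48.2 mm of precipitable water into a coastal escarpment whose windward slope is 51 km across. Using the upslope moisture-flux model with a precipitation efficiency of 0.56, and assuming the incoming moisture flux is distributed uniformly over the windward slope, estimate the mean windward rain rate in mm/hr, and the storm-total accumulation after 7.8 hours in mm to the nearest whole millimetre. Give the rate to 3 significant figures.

R ≈ 30.3 mm/hr; total ≈ 236 mm

Incoming column moisture flux per unit ridge length: F = V × PW = 15.9 × 48.2 = 766.38 mm·m/s.
Spread over the 51 km slope with efficiency ε = 0.56: R = ε·F/W = 0.56 × 766.38 / 51000 m = 8.415e-03 mm/s.
R = 8.415e-03 × 3600 = 30.3 mm/hr.
Over 7.8 h: total = 30.3 × 7.8 = 236.34 ≈ 236 mm.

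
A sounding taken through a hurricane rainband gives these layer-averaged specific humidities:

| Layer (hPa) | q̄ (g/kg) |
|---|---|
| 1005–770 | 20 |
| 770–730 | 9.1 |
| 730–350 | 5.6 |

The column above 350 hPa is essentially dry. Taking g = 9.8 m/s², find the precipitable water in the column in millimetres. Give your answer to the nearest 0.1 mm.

PW ≈ 73.4 mm

Precipitable water is the column-integrated vapour mass per unit area: PW = (1/g) Σ q̄ Δp, with q in kg/kg and Δp in Pa (1 kg/m² of water = 1 mm).
Layer 1005–770 hPa: Δp = 235 hPa = 23500 Pa, q̄ = 0.02 kg/kg → 0.02 × 23500 / 9.8 = 47.96 mm
Layer 770–730 hPa: Δp = 40 hPa = 4000 Pa, q̄ = 0.0091 kg/kg → 0.0091 × 4000 / 9.8 = 3.71 mm
Layer 730–350 hPa: Δp = 380 hPa = 38000 Pa, q̄ = 0.0056 kg/kg → 0.0056 × 38000 / 9.8 = 21.71 mm
PW = 47.96 + 3.71 + 21.71 = 73.38 ≈ 73.4 mm.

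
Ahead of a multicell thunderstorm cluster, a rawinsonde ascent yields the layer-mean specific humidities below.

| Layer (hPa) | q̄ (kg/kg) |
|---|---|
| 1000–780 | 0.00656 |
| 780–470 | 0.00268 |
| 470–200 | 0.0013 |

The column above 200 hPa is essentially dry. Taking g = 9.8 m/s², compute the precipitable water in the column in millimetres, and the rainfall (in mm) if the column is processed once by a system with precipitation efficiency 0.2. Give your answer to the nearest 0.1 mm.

Precipitable water is the column-integrated vapour mass per unit area: PW = (1/g) Σ q̄ Δp, with q in kg/kg and Δp in Pa (1 kg/m² of water = 1 mm).
Layer 1000–780 hPa: Δp = 220 hPa = 22000 Pa, q̄ = 0.00656 kg/kg → 0.00656 × 22000 / 9.8 = 14.73 mm
Layer 780–470 hPa: Δp = 310 hPa = 31000 Pa, q̄ = 0.00268 kg/kg → 0.00268 × 31000 / 9.8 = 8.48 mm
Layer 470–200 hPa: Δp = 270 hPa = 27000 Pa, q̄ = 0.0013 kg/kg → 0.0013 × 27000 / 9.8 = 3.58 mm
PW = 14.73 + 8.48 + 3.58 = 26.79 ≈ 26.8 mm.
Rainfall = ε × PW = 0.2 × 26.8 = 5.4 mm.

PW ≈ 26.8 mm; rainfall ≈ 5.4 mm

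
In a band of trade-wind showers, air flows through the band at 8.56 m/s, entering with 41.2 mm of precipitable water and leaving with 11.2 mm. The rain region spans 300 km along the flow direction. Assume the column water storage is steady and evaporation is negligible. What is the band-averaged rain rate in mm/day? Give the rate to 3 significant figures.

R ≈ 74.0 mm/day

Column moisture flux per unit crosswind length is F = V × PW.
Inflow: F_in = 8.56 × 41.2 = 352.672 mm·m/s
Outflow: F_out = 8.56 × 11.2 = 95.872 mm·m/s
Steady-state rate R = (F_in − F_out)/L = (352.672 − 95.872) / 300000 m = 8.560e-04 mm/s.
R = 8.560e-04 × 3600 × 24 = 74.0 mm/day.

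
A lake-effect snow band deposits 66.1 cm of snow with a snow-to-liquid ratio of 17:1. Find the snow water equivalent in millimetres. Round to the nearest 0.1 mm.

SWE ≈ 38.9 mm

SWE = snow depth / ratio = 66.1 cm / 17 = 3.888 cm = 38.9 mm.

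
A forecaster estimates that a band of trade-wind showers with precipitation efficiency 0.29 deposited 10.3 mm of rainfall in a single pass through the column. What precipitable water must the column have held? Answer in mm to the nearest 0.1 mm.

PW ≈ 35.5 mm

PW = rainfall / ε = 10.3 / 0.29 = 35.5 mm.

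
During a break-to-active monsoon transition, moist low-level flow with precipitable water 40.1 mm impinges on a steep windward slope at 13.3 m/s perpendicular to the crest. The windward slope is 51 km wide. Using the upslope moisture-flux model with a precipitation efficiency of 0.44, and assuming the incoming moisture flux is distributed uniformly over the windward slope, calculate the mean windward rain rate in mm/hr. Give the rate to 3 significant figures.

R ≈ 16.6 mm/hr

Incoming column moisture flux per unit ridge length: F = V × PW = 13.3 × 40.1 = 533.33 mm·m/s.
Spread over the 51 km slope with efficiency ε = 0.44: R = ε·F/W = 0.44 × 533.33 / 51000 m = 4.601e-03 mm/s.
R = 4.601e-03 × 3600 = 16.6 mm/hr.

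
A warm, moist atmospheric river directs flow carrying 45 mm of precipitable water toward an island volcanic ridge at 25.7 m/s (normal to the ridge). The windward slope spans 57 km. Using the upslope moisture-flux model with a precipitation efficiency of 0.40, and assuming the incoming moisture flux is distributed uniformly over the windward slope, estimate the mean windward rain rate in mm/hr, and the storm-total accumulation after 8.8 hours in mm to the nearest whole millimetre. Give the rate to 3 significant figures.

R ≈ 29.2 mm/hr; total ≈ 257 mm

Incoming column moisture flux per unit ridge length: F = V × PW = 25.7 × 45 = 1156.5 mm·m/s.
Spread over the 57 km slope with efficiency ε = 0.40: R = ε·F/W = 0.40 × 1156.5 / 57000 m = 8.116e-03 mm/s.
R = 8.116e-03 × 3600 = 29.2 mm/hr.
Over 8.8 h: total = 29.2 × 8.8 = 256.96 ≈ 257 mm.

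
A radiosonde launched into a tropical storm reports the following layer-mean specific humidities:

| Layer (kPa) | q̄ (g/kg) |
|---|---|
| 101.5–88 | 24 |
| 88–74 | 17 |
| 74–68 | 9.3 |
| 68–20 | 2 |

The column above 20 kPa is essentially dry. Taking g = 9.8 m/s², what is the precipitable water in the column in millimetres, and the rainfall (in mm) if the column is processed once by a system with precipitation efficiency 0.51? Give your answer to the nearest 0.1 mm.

PW ≈ 72.8 mm; rainfall ≈ 37.1 mm

Precipitable water is the column-integrated vapour mass per unit area: PW = (1/g) Σ q̄ Δp, with q in kg/kg and Δp in Pa (1 kg/m² of water = 1 mm).
Layer 101.5–88 kPa: Δp = 135 hPa = 13500 Pa, q̄ = 0.024 kg/kg → 0.024 × 13500 / 9.8 = 33.06 mm
Layer 88–74 kPa: Δp = 140 hPa = 14000 Pa, q̄ = 0.017 kg/kg → 0.017 × 14000 / 9.8 = 24.29 mm
Layer 74–68 kPa: Δp = 60 hPa = 6000 Pa, q̄ = 0.0093 kg/kg → 0.0093 × 6000 / 9.8 = 5.69 mm
Layer 68–20 kPa: Δp = 480 hPa = 48000 Pa, q̄ = 0.002 kg/kg → 0.002 × 48000 / 9.8 = 9.80 mm
PW = 33.06 + 24.29 + 5.69 + 9.80 = 72.84 ≈ 72.8 mm.
Rainfall = ε × PW = 0.51 × 72.8 = 37.1 mm.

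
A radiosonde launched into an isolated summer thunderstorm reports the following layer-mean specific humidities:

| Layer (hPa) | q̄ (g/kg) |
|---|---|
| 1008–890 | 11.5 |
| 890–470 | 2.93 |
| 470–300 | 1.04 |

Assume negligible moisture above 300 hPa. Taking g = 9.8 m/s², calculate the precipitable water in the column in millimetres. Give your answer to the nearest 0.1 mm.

Precipitable water is the column-integrated vapour mass per unit area: PW = (1/g) Σ q̄ Δp, with q in kg/kg and Δp in Pa (1 kg/m² of water = 1 mm).
Layer 1008–890 hPa: Δp = 118 hPa = 11800 Pa, q̄ = 0.0115 kg/kg → 0.0115 × 11800 / 9.8 = 13.85 mm
Layer 890–470 hPa: Δp = 420 hPa = 42000 Pa, q̄ = 0.00293 kg/kg → 0.00293 × 42000 / 9.8 = 12.56 mm
Layer 470–300 hPa: Δp = 170 hPa = 17000 Pa, q̄ = 0.00104 kg/kg → 0.00104 × 17000 / 9.8 = 1.80 mm
PW = 13.85 + 12.56 + 1.80 = 28.21 ≈ 28.2 mm.

PW ≈ 28.2 mm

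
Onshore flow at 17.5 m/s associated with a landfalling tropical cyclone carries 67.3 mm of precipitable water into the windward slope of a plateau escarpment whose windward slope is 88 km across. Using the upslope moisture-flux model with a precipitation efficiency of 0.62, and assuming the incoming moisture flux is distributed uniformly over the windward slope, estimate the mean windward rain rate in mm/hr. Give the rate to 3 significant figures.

Incoming column moisture flux per unit ridge length: F = V × PW = 17.5 × 67.3 = 1177.75 mm·m/s.
Spread over the 88 km slope with efficiency ε = 0.62: R = ε·F/W = 0.62 × 1177.75 / 88000 m = 8.298e-03 mm/s.
R = 8.298e-03 × 3600 = 29.9 mm/hr.

R ≈ 29.9 mm/hr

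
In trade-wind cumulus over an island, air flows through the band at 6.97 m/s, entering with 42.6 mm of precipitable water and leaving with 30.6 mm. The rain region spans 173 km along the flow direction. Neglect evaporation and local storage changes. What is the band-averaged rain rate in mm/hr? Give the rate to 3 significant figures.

R ≈ 1.74 mm/hr

Column moisture flux per unit crosswind length is F = V × PW.
Inflow: F_in = 6.97 × 42.6 = 296.922 mm·m/s
Outflow: F_out = 6.97 × 30.6 = 213.282 mm·m/s
Steady-state rate R = (F_in − F_out)/L = (296.922 − 213.282) / 173000 m = 4.835e-04 mm/s.
R = 4.835e-04 × 3600 = 1.74 mm/hr.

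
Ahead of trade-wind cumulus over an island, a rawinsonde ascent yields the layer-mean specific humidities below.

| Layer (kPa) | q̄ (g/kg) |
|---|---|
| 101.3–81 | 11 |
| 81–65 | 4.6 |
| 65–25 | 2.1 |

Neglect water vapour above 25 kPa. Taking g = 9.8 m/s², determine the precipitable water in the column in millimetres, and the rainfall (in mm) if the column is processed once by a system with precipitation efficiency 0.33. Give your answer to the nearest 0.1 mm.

Precipitable water is the column-integrated vapour mass per unit area: PW = (1/g) Σ q̄ Δp, with q in kg/kg and Δp in Pa (1 kg/m² of water = 1 mm).
Layer 101.3–81 kPa: Δp = 203 hPa = 20300 Pa, q̄ = 0.011 kg/kg → 0.011 × 20300 / 9.8 = 22.79 mm
Layer 81–65 kPa: Δp = 160 hPa = 16000 Pa, q̄ = 0.0046 kg/kg → 0.0046 × 16000 / 9.8 = 7.51 mm
Layer 65–25 kPa: Δp = 400 hPa = 40000 Pa, q̄ = 0.0021 kg/kg → 0.0021 × 40000 / 9.8 = 8.57 mm
PW = 22.79 + 7.51 + 8.57 = 38.87 ≈ 38.9 mm.
Rainfall = ε × PW = 0.33 × 38.9 = 12.8 mm.

PW ≈ 38.9 mm; rainfall ≈ 12.8 mm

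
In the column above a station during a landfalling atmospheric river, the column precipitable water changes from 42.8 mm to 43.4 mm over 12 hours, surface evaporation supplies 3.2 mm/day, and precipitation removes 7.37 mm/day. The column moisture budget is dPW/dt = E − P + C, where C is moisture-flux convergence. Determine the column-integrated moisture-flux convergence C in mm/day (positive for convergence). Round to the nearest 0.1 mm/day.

C ≈ 5.4 mm/day

dPW/dt = (43.4 − 42.8) mm / (12/24 day) = +1.200 mm/day.
C = dPW/dt − E + P = (+1.200) − 3.2 + 7.37 = 5.4 mm/day.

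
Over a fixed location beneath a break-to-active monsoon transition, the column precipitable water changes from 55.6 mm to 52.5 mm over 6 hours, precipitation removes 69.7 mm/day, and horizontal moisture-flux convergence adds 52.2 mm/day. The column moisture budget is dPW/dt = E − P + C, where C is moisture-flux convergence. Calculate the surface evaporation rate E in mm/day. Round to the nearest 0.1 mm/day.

dPW/dt = (52.5 − 55.6) mm / (6/24 day) = -12.400 mm/day.
E = dPW/dt + P − C = (-12.400) + 69.7 − (52.2) = 5.1 mm/day.

E ≈ 5.1 mm/day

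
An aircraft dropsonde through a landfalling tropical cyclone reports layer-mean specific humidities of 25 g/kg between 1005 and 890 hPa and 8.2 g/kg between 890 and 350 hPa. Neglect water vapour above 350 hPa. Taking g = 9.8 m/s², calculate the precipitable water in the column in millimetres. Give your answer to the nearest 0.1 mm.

PW ≈ 74.5 mm

Precipitable water is the column-integrated vapour mass per unit area: PW = (1/g) Σ q̄ Δp, with q in kg/kg and Δp in Pa (1 kg/m² of water = 1 mm).
Layer 1005–890 hPa: Δp = 115 hPa = 11500 Pa, q̄ = 0.025 kg/kg → 0.025 × 11500 / 9.8 = 29.34 mm
Layer 890–350 hPa: Δp = 540 hPa = 54000 Pa, q̄ = 0.0082 kg/kg → 0.0082 × 54000 / 9.8 = 45.18 mm
PW = 29.34 + 45.18 = 74.52 ≈ 74.5 mm.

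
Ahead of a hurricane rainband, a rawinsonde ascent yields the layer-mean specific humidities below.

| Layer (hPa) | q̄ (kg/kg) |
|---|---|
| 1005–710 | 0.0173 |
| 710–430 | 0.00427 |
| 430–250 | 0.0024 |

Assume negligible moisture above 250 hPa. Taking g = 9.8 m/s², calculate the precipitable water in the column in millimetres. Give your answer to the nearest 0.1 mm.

PW ≈ 68.7 mm

Precipitable water is the column-integrated vapour mass per unit area: PW = (1/g) Σ q̄ Δp, with q in kg/kg and Δp in Pa (1 kg/m² of water = 1 mm).
Layer 1005–710 hPa: Δp = 295 hPa = 29500 Pa, q̄ = 0.0173 kg/kg → 0.0173 × 29500 / 9.8 = 52.08 mm
Layer 710–430 hPa: Δp = 280 hPa = 28000 Pa, q̄ = 0.00427 kg/kg → 0.00427 × 28000 / 9.8 = 12.20 mm
Layer 430–250 hPa: Δp = 180 hPa = 18000 Pa, q̄ = 0.0024 kg/kg → 0.0024 × 18000 / 9.8 = 4.41 mm
PW = 52.08 + 12.20 + 4.41 = 68.69 ≈ 68.7 mm.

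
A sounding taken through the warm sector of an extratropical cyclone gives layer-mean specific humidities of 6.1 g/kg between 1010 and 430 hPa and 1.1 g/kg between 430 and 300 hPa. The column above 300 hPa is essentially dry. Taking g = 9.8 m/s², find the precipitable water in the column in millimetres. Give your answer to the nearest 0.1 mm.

PW ≈ 37.6 mm

Precipitable water is the column-integrated vapour mass per unit area: PW = (1/g) Σ q̄ Δp, with q in kg/kg and Δp in Pa (1 kg/m² of water = 1 mm).
Layer 1010–430 hPa: Δp = 580 hPa = 58000 Pa, q̄ = 0.0061 kg/kg → 0.0061 × 58000 / 9.8 = 36.10 mm
Layer 430–300 hPa: Δp = 130 hPa = 13000 Pa, q̄ = 0.0011 kg/kg → 0.0011 × 13000 / 9.8 = 1.46 mm
PW = 36.10 + 1.46 = 37.56 ≈ 37.6 mm.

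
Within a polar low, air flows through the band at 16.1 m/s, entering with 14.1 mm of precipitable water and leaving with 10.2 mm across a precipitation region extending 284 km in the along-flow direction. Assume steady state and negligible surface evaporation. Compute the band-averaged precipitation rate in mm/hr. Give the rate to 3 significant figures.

Column moisture flux per unit crosswind length is F = V × PW.
Inflow: F_in = 16.1 × 14.1 = 227.01 mm·m/s
Outflow: F_out = 16.1 × 10.2 = 164.22 mm·m/s
Steady-state rate R = (F_in − F_out)/L = (227.01 − 164.22) / 284000 m = 2.211e-04 mm/s.
R = 2.211e-04 × 3600 = 0.796 mm/hr.

R ≈ 0.796 mm/hr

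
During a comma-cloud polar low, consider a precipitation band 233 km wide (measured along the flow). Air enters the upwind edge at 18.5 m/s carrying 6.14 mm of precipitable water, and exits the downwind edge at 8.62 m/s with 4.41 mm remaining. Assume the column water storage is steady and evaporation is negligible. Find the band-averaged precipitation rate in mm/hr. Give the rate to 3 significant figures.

R ≈ 1.17 mm/hr

Column moisture flux per unit crosswind length is F = V × PW.
Inflow: F_in = 18.5 × 6.14 = 113.59 mm·m/s
Outflow: F_out = 8.62 × 4.41 = 38.0142 mm·m/s
Steady-state rate R = (F_in − F_out)/L = (113.59 − 38.0142) / 233000 m = 3.244e-04 mm/s.
R = 3.244e-04 × 3600 = 1.17 mm/hr.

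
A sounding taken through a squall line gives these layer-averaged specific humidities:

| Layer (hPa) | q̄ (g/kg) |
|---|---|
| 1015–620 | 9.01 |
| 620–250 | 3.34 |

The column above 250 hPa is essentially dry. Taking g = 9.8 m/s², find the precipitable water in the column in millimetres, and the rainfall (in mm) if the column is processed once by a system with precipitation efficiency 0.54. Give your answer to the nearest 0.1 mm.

PW ≈ 48.9 mm; rainfall ≈ 26.4 mm

Precipitable water is the column-integrated vapour mass per unit area: PW = (1/g) Σ q̄ Δp, with q in kg/kg and Δp in Pa (1 kg/m² of water = 1 mm).
Layer 1015–620 hPa: Δp = 395 hPa = 39500 Pa, q̄ = 0.00901 kg/kg → 0.00901 × 39500 / 9.8 = 36.32 mm
Layer 620–250 hPa: Δp = 370 hPa = 37000 Pa, q̄ = 0.00334 kg/kg → 0.00334 × 37000 / 9.8 = 12.61 mm
PW = 36.32 + 12.61 = 48.93 ≈ 48.9 mm.
Rainfall = ε × PW = 0.54 × 48.9 = 26.4 mm.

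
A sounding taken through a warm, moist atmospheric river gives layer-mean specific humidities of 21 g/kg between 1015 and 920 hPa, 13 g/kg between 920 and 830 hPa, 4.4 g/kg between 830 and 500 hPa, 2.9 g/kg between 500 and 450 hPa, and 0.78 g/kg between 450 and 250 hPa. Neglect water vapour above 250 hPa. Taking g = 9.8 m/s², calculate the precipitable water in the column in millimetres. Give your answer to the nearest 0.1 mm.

Precipitable water is the column-integrated vapour mass per unit area: PW = (1/g) Σ q̄ Δp, with q in kg/kg and Δp in Pa (1 kg/m² of water = 1 mm).
Layer 1015–920 hPa: Δp = 95 hPa = 9500 Pa, q̄ = 0.021 kg/kg → 0.021 × 9500 / 9.8 = 20.36 mm
Layer 920–830 hPa: Δp = 90 hPa = 9000 Pa, q̄ = 0.013 kg/kg → 0.013 × 9000 / 9.8 = 11.94 mm
Layer 830–500 hPa: Δp = 330 hPa = 33000 Pa, q̄ = 0.0044 kg/kg → 0.0044 × 33000 / 9.8 = 14.82 mm
Layer 500–450 hPa: Δp = 50 hPa = 5000 Pa, q̄ = 0.0029 kg/kg → 0.0029 × 5000 / 9.8 = 1.48 mm
Layer 450–250 hPa: Δp = 200 hPa = 20000 Pa, q̄ = 0.00078 kg/kg → 0.00078 × 20000 / 9.8 = 1.59 mm
PW = 20.36 + 11.94 + 14.82 + 1.48 + 1.59 = 50.19 ≈ 50.2 mm.

PW ≈ 50.2 mm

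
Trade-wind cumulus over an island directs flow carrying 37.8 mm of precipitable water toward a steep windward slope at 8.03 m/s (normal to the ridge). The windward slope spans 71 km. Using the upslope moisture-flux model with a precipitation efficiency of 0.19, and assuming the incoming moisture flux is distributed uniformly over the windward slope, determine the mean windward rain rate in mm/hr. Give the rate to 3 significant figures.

Incoming column moisture flux per unit ridge length: F = V × PW = 8.03 × 37.8 = 303.534 mm·m/s.
Spread over the 71 km slope with efficiency ε = 0.19: R = ε·F/W = 0.19 × 303.534 / 71000 m = 8.123e-04 mm/s.
R = 8.123e-04 × 3600 = 2.92 mm/hr.

R ≈ 2.92 mm/hr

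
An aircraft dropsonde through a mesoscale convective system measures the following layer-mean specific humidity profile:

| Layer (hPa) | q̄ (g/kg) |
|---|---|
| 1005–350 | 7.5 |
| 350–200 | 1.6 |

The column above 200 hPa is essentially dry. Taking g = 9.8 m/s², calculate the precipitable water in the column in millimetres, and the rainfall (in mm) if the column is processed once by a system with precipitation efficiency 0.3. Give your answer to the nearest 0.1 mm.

Precipitable water is the column-integrated vapour mass per unit area: PW = (1/g) Σ q̄ Δp, with q in kg/kg and Δp in Pa (1 kg/m² of water = 1 mm).
Layer 1005–350 hPa: Δp = 655 hPa = 65500 Pa, q̄ = 0.0075 kg/kg → 0.0075 × 65500 / 9.8 = 50.13 mm
Layer 350–200 hPa: Δp = 150 hPa = 15000 Pa, q̄ = 0.0016 kg/kg → 0.0016 × 15000 / 9.8 = 2.45 mm
PW = 50.13 + 2.45 = 52.58 ≈ 52.6 mm.
Rainfall = ε × PW = 0.3 × 52.6 = 15.8 mm.

PW ≈ 52.6 mm; rainfall ≈ 15.8 mm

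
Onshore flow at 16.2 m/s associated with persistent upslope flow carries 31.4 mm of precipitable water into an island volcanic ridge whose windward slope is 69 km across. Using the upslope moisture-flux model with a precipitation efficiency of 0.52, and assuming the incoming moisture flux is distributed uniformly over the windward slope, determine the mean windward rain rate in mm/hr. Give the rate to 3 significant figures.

R ≈ 13.8 mm/hr

Incoming column moisture flux per unit ridge length: F = V × PW = 16.2 × 31.4 = 508.68 mm·m/s.
Spread over the 69 km slope with efficiency ε = 0.52: R = ε·F/W = 0.52 × 508.68 / 69000 m = 3.834e-03 mm/s.
R = 3.834e-03 × 3600 = 13.8 mm/hr.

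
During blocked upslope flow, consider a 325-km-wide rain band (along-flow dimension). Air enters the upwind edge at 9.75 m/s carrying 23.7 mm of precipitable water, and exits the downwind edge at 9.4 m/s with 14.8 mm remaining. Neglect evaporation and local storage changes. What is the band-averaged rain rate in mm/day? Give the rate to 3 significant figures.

R ≈ 24.4 mm/day

Column moisture flux per unit crosswind length is F = V × PW.
Inflow: F_in = 9.75 × 23.7 = 231.075 mm·m/s
Outflow: F_out = 9.4 × 14.8 = 139.12 mm·m/s
Steady-state rate R = (F_in − F_out)/L = (231.075 − 139.12) / 325000 m = 2.829e-04 mm/s.
R = 2.829e-04 × 3600 × 24 = 24.4 mm/day.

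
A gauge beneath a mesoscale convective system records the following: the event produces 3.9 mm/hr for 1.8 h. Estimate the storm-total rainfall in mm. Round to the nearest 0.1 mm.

Total = Σ Rᵢ Δtᵢ = 3.9 × 1.8
      = 7.02 = 7.0 mm.

total ≈ 7.0 mm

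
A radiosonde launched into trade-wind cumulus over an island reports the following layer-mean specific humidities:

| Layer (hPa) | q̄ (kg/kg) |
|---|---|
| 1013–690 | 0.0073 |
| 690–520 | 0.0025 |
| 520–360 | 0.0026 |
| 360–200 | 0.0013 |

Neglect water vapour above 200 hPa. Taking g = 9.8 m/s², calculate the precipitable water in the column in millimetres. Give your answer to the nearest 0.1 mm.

PW ≈ 34.8 mm

Precipitable water is the column-integrated vapour mass per unit area: PW = (1/g) Σ q̄ Δp, with q in kg/kg and Δp in Pa (1 kg/m² of water = 1 mm).
Layer 1013–690 hPa: Δp = 323 hPa = 32300 Pa, q̄ = 0.0073 kg/kg → 0.0073 × 32300 / 9.8 = 24.06 mm
Layer 690–520 hPa: Δp = 170 hPa = 17000 Pa, q̄ = 0.0025 kg/kg → 0.0025 × 17000 / 9.8 = 4.34 mm
Layer 520–360 hPa: Δp = 160 hPa = 16000 Pa, q̄ = 0.0026 kg/kg → 0.0026 × 16000 / 9.8 = 4.24 mm
Layer 360–200 hPa: Δp = 160 hPa = 16000 Pa, q̄ = 0.0013 kg/kg → 0.0013 × 16000 / 9.8 = 2.12 mm
PW = 24.06 + 4.34 + 4.24 + 2.12 = 34.76 ≈ 34.8 mm.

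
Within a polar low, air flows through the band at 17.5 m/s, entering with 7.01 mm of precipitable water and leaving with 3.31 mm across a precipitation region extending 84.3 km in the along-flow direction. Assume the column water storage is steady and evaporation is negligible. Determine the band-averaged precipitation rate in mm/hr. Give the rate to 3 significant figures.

Column moisture flux per unit crosswind length is F = V × PW.
Inflow: F_in = 17.5 × 7.01 = 122.675 mm·m/s
Outflow: F_out = 17.5 × 3.31 = 57.925 mm·m/s
Steady-state rate R = (F_in − F_out)/L = (122.675 − 57.925) / 84300 m = 7.681e-04 mm/s.
R = 7.681e-04 × 3600 = 2.77 mm/hr.

R ≈ 2.77 mm/hr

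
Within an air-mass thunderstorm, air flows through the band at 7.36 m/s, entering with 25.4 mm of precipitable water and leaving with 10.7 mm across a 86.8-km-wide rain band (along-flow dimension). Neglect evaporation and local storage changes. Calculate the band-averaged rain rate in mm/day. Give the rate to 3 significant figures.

Column moisture flux per unit crosswind length is F = V × PW.
Inflow: F_in = 7.36 × 25.4 = 186.944 mm·m/s
Outflow: F_out = 7.36 × 10.7 = 78.752 mm·m/s
Steady-state rate R = (F_in − F_out)/L = (186.944 − 78.752) / 86800 m = 1.246e-03 mm/s.
R = 1.246e-03 × 3600 × 24 = 108 mm/day.

R ≈ 108 mm/day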